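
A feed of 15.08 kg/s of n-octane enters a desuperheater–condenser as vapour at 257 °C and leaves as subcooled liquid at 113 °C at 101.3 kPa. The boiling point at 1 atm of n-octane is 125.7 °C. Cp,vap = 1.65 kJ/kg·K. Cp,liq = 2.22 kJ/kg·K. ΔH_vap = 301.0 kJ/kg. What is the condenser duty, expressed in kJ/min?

Q_c = 494000 kJ/min

vapour 257→125.7 °C: -216.65 kJ/kg
condensation at 125.7 °C: -301 kJ/kg
liquid 125.7→113 °C: -28.194 kJ/kg
Δh = -216.65 + -301 + -28.194 = -545.84 kJ/kg
Q = ṁ·Δh = 15.08 kg/s × -545.84 kJ/kg = -8231.3 kJ/s
|Q| = 8231.3 kW = 493880 kJ/min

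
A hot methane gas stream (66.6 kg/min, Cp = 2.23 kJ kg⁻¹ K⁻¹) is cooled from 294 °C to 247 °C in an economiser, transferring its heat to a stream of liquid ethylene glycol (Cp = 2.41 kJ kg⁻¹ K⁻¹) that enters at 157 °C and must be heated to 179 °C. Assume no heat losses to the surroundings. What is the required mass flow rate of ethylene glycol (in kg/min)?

Heat released by hot stream: Q = 66.6 × 2.23 × (294 − 247) = 6980.3 kJ/min
Energy balance on cold side (adiabatic exchanger): Q = ṁ_c·Cp_c·(T_c,out − T_c,in)
ṁ_c = 6980.3 / [2.41 × (179 − 157)] = 131.65 kg/min

ṁ_c = 132 kg/min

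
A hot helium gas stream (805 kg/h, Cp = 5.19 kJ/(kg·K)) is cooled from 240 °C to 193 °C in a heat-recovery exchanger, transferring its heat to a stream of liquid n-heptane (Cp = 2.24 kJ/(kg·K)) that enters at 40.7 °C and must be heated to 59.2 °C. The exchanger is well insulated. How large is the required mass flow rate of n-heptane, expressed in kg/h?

Heat released by hot stream: Q = 805 × 5.19 × (240 − 193) = 196360 kJ/h
Energy balance on cold side (adiabatic exchanger): Q = ṁ_c·Cp_c·(T_c,out − T_c,in)
ṁ_c = 196360 / [2.24 × (59.2 − 40.7)] = 4738.5 kg/h

ṁ_c = 4740 kg/h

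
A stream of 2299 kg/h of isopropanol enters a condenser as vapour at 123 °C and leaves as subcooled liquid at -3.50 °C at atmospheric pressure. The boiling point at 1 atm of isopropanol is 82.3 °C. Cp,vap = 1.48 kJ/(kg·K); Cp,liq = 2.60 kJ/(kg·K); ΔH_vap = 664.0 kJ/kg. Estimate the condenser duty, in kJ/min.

vapour 123→82.3 °C: -60.236 kJ/kg
condensation at 82.3 °C: -664 kJ/kg
liquid 82.3→-3.50 °C: -223.08 kJ/kg
Δh = -60.236 + -664 + -223.08 = -947.32 kJ/kg
Q = ṁ·Δh = 2299 kg/h × -947.32 kJ/kg = -2.1779e+06 kJ/h
|Q| = 604.97 kW = 36298 kJ/min

Q_c = 36300 kJ/min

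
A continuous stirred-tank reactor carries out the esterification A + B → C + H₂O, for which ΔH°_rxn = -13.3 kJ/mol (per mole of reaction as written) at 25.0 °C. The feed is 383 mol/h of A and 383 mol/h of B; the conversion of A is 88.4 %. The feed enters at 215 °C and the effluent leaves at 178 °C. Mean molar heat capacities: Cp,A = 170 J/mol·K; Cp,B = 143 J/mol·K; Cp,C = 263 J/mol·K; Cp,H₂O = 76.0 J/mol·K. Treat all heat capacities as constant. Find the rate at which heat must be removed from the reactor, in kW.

Extent of reaction ξ = 0.884 × 383 = 338.57 mol/h
Reaction term: ξ·ΔH°_rxn = 338.57 × -13.3 = -4503 kJ/h
Sensible, feed 215→25 °C: -22777 kJ/h
Outlet flows (mol/h): A 44.428, B 44.428, C 338.57, H₂O 338.57
Sensible, products 25→178 °C: 19688 kJ/h
Q = ΔH = -7591.7 kJ/h = -2.1088 kW
Heat removed = 2.1088 kW

Q_out = 2.11 kW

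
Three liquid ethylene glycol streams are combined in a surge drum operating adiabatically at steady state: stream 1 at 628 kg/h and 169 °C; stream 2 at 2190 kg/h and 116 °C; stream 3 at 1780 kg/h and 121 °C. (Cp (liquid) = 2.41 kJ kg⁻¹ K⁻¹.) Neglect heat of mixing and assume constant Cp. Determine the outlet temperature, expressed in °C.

Adiabatic, steady state ⇒ Σ ṁᵢCp,ᵢ(T_out − Tᵢ) = 0
T_out = Σ ṁᵢCp,ᵢTᵢ / Σ ṁᵢCp,ᵢ
      = 1.3871e+06 / 11081 = 125.17 °C

T_out = 125 °C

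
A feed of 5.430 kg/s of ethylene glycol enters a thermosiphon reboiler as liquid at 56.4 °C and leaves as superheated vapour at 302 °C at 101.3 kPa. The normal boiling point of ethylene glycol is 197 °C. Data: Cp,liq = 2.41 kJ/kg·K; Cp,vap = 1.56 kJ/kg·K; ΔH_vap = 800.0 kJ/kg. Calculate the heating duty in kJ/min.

liquid 56.4→197 °C: 338.85 kJ/kg
vaporisation at 197 °C: 800 kJ/kg
vapour 197→302 °C: 163.8 kJ/kg
Δh = 338.85 + 800 + 163.8 = 1302.6 kJ/kg
Q = ṁ·Δh = 5.430 kg/s × 1302.6 kJ/kg = 7073.4 kJ/s
|Q| = 7073.4 kW = 424400 kJ/min

Q = 424000 kJ/min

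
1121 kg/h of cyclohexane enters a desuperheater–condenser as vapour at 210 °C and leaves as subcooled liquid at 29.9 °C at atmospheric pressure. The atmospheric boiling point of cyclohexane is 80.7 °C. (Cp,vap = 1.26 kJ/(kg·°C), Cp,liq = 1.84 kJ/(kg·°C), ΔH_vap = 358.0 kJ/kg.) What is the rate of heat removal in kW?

vapour 210→80.7 °C: -162.92 kJ/kg
condensation at 80.7 °C: -358 kJ/kg
liquid 80.7→29.9 °C: -93.472 kJ/kg
Δh = -162.92 + -358 + -93.472 = -614.39 kJ/kg
Q = ṁ·Δh = 1121 kg/h × -614.39 kJ/kg = -688730 kJ/h
|Q| = 191.31 kW

Q_c = 191 kW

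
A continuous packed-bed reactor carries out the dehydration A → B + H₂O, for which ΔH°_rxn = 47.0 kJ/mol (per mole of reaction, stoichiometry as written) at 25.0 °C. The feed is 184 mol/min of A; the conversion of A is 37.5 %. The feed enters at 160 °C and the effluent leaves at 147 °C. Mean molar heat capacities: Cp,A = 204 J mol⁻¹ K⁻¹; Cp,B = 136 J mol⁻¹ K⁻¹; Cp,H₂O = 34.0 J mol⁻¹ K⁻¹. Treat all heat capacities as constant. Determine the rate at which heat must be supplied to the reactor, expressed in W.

Extent of reaction ξ = 0.375 × 184 = 69 mol/min
Reaction term: ξ·ΔH°_rxn = 69 × 47.0 = 3243 kJ/min
Sensible, feed 160→25 °C: -5067.4 kJ/min
Outlet flows (mol/min): A 115, B 69, H₂O 69
Sensible, products 25→147 °C: 4293.2 kJ/min
Q = ΔH = 2468.8 kJ/min = 41.147 kW
Heat supplied = 41147 W

Q_in = 41100 W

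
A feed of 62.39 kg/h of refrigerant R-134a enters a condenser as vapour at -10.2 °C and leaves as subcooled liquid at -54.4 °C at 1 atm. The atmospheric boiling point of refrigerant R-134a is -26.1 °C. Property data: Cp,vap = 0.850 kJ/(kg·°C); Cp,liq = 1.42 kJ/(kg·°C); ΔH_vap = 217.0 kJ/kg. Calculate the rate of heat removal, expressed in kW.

Q_c = 4.69 kW

vapour -10.2→-26.1 °C: -13.515 kJ/kg
condensation at -26.1 °C: -217 kJ/kg
liquid -26.1→-54.4 °C: -40.186 kJ/kg
Δh = -13.515 + -217 + -40.186 = -270.7 kJ/kg
Q = ṁ·Δh = 62.39 kg/h × -270.7 kJ/kg = -16889 kJ/h
|Q| = 4.6914 kW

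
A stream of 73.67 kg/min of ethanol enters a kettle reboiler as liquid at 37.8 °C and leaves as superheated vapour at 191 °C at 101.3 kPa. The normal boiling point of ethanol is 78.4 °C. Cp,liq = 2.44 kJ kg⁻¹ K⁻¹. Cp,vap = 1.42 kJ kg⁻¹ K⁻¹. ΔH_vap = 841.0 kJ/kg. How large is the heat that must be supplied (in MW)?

liquid 37.8→78.4 °C: 99.064 kJ/kg
vaporisation at 78.4 °C: 841 kJ/kg
vapour 78.4→191 °C: 159.89 kJ/kg
Δh = 99.064 + 841 + 159.89 = 1100 kJ/kg
Q = ṁ·Δh = 73.67 kg/min × 1100 kJ/kg = 81034 kJ/min
|Q| = 1350.6 kW = 1.3506 MW

Q = 1.35 MW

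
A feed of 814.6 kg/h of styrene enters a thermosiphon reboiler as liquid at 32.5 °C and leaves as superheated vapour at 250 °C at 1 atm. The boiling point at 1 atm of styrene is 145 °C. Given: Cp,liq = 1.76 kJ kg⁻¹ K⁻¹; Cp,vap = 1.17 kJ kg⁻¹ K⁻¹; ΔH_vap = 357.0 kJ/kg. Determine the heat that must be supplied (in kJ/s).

liquid 32.5→145 °C: 198 kJ/kg
vaporisation at 145 °C: 357 kJ/kg
vapour 145→250 °C: 122.85 kJ/kg
Δh = 198 + 357 + 122.85 = 677.85 kJ/kg
Q = ṁ·Δh = 814.6 kg/h × 677.85 kJ/kg = 552180 kJ/h
|Q| = 153.38 kW

Q = 153 kJ/s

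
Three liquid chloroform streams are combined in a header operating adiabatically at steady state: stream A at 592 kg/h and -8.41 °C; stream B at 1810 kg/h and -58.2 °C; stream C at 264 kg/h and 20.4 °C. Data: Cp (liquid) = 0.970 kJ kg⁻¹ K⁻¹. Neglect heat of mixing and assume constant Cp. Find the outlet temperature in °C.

T_out = -39.4 °C

No heat crosses the boundary, so H_out = H_in.
Σ ṁᵢCp,ᵢTᵢ = 592×0.970×-8.41 + 1810×0.970×-58.2 + 264×0.970×20.4 = -101790
Σ ṁᵢCp,ᵢ = 592×0.970 + 1810×0.970 + 264×0.970 = 2586
T_out = -101790 / 2586 = -39.361 °C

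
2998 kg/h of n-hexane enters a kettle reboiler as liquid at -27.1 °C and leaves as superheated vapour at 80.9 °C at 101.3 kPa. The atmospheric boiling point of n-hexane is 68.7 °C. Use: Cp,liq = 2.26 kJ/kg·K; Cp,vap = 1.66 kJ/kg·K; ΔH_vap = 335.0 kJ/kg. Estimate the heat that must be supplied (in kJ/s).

Q = 476 kJ/s

liquid -27.1→68.7 °C: 216.51 kJ/kg
vaporisation at 68.7 °C: 335 kJ/kg
vapour 68.7→80.9 °C: 20.252 kJ/kg
Δh = 216.51 + 335 + 20.252 = 571.76 kJ/kg
Q = ṁ·Δh = 2998 kg/h × 571.76 kJ/kg = 1.7141e+06 kJ/h
|Q| = 476.15 kW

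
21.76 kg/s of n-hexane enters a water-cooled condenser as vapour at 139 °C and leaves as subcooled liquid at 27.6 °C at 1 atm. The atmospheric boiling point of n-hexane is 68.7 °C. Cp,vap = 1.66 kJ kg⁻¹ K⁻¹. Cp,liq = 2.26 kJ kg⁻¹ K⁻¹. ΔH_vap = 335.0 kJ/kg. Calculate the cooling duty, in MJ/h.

vapour 139→68.7 °C: -116.7 kJ/kg
condensation at 68.7 °C: -335 kJ/kg
liquid 68.7→27.6 °C: -92.886 kJ/kg
Δh = -116.7 + -335 + -92.886 = -544.58 kJ/kg
Q = ṁ·Δh = 21.76 kg/s × -544.58 kJ/kg = -11850 kJ/s
|Q| = 11850 kW = 42661 MJ/h

Q_c = 42700 MJ/h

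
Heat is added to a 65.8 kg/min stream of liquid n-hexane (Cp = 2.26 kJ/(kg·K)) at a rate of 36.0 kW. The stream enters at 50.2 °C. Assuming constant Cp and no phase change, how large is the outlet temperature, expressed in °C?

T_out = 64.7 °C

Q = 36.0 kW = 2160 kJ/min
ΔT = Q/(ṁ·Cp) = 2160/(65.8×2.26) = 14.525 K
T_out = 50.2 + 14.525 = 64.725 °C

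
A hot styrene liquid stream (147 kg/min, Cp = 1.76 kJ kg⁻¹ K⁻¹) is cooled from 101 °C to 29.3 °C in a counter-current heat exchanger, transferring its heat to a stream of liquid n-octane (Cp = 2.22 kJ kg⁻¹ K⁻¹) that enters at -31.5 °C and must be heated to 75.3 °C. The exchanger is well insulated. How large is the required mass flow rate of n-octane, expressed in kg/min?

ṁ_c = 78.2 kg/min

Heat released by hot stream: Q = 147 × 1.76 × (101 − 29.3) = 18550 kJ/min
Energy balance on cold side (adiabatic exchanger): Q = ṁ_c·Cp_c·(T_c,out − T_c,in)
ṁ_c = 18550 / [2.22 × (75.3 − -31.5)] = 78.239 kg/min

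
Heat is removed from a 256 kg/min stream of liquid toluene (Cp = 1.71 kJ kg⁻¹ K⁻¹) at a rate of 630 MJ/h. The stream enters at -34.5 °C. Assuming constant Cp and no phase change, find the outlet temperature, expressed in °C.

T_out = -58.5 °C

Q = 630 MJ/h = 10500 kJ/min
ΔT = Q/(ṁ·Cp) = 10500/(256×1.71) = 23.986 K
T_out = -34.5 − 23.986 = -58.486 °C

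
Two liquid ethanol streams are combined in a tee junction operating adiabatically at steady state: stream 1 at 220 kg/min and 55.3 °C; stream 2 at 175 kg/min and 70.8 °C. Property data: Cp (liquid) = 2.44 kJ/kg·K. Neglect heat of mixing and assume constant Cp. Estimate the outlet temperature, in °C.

No heat crosses the boundary, so H_out = H_in.
T_out = Σ ṁᵢCp,ᵢTᵢ / Σ ṁᵢCp,ᵢ
      = 59917 / 963.8 = 62.167 °C

T_out = 62.2 °C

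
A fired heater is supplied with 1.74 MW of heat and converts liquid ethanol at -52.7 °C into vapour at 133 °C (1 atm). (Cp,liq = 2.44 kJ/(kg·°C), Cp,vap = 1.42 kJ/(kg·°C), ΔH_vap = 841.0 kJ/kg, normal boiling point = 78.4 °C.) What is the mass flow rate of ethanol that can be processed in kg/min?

Δh = 2.44×(78.4−-52.7) + 841.0 + 1.42×(133−78.4) = 1238.4 kJ/kg
Q = 1.74 MW = 1740 kJ/s = 104400 kJ/min
ṁ = Q/Δh = 104400 / 1238.4 = 84.301 kg/min

ṁ = 84.3 kg/min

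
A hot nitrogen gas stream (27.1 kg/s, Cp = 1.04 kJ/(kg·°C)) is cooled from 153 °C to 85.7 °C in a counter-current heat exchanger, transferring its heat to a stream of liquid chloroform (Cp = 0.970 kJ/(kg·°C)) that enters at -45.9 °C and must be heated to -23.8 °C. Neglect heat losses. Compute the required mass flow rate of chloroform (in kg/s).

ṁ_c = 88.5 kg/s

Heat released by hot stream: Q = 27.1 × 1.04 × (153 − 85.7) = 1896.8 kJ/s
Energy balance on cold side (adiabatic exchanger): Q = ṁ_c·Cp_c·(T_c,out − T_c,in)
ṁ_c = 1896.8 / [0.970 × (-23.8 − -45.9)] = 88.482 kg/s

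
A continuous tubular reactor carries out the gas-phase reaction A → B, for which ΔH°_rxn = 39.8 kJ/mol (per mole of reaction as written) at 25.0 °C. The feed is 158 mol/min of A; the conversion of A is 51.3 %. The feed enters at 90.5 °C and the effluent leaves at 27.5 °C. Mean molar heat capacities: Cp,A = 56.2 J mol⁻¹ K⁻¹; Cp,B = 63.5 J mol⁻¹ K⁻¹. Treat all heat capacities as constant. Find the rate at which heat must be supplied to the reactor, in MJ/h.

Q_in = 160 MJ/h

Extent of reaction ξ = 0.513 × 158 = 81.054 mol/min
Reaction term: ξ·ΔH°_rxn = 81.054 × 39.8 = 3225.9 kJ/min
Sensible, feed 90.5→25 °C: -581.61 kJ/min
Outlet flows (mol/min): A 76.946, B 81.054
Sensible, products 25→27.5 °C: 23.678 kJ/min
Q = ΔH = 2668 kJ/min = 44.467 kW
Heat supplied = 160.08 MJ/h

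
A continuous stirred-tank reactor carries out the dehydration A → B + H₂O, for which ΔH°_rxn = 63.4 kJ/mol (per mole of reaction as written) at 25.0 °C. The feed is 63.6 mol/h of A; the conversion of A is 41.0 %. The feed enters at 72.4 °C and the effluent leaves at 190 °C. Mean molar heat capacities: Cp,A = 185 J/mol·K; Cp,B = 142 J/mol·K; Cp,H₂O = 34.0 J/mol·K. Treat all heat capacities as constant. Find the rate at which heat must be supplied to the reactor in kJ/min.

Q_in = 50.0 kJ/min

Extent of reaction ξ = 0.410 × 63.6 = 26.076 mol/h
Reaction term: ξ·ΔH°_rxn = 26.076 × 63.4 = 1653.2 kJ/h
Sensible, feed 72.4→25 °C: -557.71 kJ/h
Outlet flows (mol/h): A 37.524, B 26.076, H₂O 26.076
Sensible, products 25→190 °C: 1902.7 kJ/h
Q = ΔH = 2998.2 kJ/h = 0.83283 kW
Heat supplied = 49.97 kJ/min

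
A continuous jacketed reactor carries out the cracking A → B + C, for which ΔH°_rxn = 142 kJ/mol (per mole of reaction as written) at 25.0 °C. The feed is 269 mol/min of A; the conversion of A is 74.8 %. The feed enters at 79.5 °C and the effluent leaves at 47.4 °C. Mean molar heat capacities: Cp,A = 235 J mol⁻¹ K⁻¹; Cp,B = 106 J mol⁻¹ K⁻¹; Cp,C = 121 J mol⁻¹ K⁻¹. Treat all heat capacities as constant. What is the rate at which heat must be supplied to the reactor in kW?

Q_in = 442 kW

Extent of reaction ξ = 0.748 × 269 = 201.21 mol/min
Reaction term: ξ·ΔH°_rxn = 201.21 × 142 = 28572 kJ/min
Sensible, feed 79.5→25 °C: -3445.2 kJ/min
Outlet flows (mol/min): A 67.788, B 201.21, C 201.21
Sensible, products 25→47.4 °C: 1380 kJ/min
Q = ΔH = 26507 kJ/min = 441.78 kW
Heat supplied = 441.78 kW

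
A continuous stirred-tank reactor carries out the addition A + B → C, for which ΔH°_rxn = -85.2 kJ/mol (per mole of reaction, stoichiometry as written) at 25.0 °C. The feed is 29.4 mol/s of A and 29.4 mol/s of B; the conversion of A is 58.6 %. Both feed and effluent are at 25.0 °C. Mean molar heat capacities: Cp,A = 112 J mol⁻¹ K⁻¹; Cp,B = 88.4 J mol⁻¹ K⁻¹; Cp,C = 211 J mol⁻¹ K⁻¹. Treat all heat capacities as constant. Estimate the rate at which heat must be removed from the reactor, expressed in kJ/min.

Extent of reaction ξ = 0.586 × 29.4 = 17.228 mol/s
Reaction term: ξ·ΔH°_rxn = 17.228 × -85.2 = -1467.9 kJ/s
Q = ΔH = -1467.9 kJ/s = -1467.9 kW
Heat removed = 88072 kJ/min

Q_out = 88100 kJ/min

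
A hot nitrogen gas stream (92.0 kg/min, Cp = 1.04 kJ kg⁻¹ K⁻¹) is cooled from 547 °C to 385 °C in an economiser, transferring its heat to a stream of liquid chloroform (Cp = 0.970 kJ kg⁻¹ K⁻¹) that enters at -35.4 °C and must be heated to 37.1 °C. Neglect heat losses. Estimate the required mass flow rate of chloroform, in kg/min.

ṁ_c = 220 kg/min

Heat released by hot stream: Q = 92.0 × 1.04 × (547 − 385) = 15500 kJ/min
Energy balance on cold side (adiabatic exchanger): Q = ṁ_c·Cp_c·(T_c,out − T_c,in)
ṁ_c = 15500 / [0.970 × (37.1 − -35.4)] = 220.41 kg/min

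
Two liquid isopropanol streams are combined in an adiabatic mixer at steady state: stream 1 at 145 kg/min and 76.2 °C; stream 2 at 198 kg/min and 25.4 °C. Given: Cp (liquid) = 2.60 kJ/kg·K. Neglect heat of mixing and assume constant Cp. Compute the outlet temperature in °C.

T_out = 46.9 °C

Energy balance with Q = 0: Σ ṁᵢCp,ᵢ(T_out − Tᵢ) = 0
T_out = Σ ṁᵢCp,ᵢTᵢ / Σ ṁᵢCp,ᵢ
      = 41803 / 891.8 = 46.875 °C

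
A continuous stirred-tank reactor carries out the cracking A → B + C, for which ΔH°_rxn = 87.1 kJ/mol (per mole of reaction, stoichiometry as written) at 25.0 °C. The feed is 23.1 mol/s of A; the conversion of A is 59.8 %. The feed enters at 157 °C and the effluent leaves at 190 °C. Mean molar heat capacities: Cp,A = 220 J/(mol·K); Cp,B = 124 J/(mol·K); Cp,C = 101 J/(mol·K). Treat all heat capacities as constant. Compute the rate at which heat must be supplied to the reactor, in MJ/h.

Q_in = 4980 MJ/h

Extent of reaction ξ = 0.598 × 23.1 = 13.814 mol/s
Reaction term: ξ·ΔH°_rxn = 13.814 × 87.1 = 1203.2 kJ/s
Sensible, feed 157→25 °C: -670.82 kJ/s
Outlet flows (mol/s): A 9.2862, B 13.814, C 13.814
Sensible, products 25→190 °C: 849.93 kJ/s
Q = ΔH = 1382.3 kJ/s = 1382.3 kW
Heat supplied = 4976.2 MJ/h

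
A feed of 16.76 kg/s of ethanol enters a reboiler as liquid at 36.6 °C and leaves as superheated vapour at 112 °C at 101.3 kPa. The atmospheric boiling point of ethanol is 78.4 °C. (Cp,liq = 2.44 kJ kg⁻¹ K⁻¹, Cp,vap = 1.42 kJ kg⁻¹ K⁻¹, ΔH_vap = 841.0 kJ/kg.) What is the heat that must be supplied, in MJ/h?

Q = 59800 MJ/h

liquid 36.6→78.4 °C: 101.99 kJ/kg
vaporisation at 78.4 °C: 841 kJ/kg
vapour 78.4→112 °C: 47.712 kJ/kg
Δh = 101.99 + 841 + 47.712 = 990.7 kJ/kg
Q = ṁ·Δh = 16.76 kg/s × 990.7 kJ/kg = 16604 kJ/s
|Q| = 16604 kW = 59775 MJ/h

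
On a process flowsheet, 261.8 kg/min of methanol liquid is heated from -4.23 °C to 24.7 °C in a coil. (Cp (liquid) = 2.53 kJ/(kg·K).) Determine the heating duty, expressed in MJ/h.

Q = ṁ·Cp·ΔT = 261.8 × 2.53 × (24.7 − -4.23) = 19162 kJ/min
Converting: 19162 / 60 s = 319.37 kW
Heating duty = 1149.7 MJ/h

Q = 1150 MJ/h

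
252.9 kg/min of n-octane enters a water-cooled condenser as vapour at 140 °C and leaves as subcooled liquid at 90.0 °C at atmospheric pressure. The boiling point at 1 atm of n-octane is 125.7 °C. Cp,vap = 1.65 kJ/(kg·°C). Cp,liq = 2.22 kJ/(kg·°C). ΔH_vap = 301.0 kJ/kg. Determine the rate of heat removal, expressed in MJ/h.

vapour 140→125.7 °C: -23.595 kJ/kg
condensation at 125.7 °C: -301 kJ/kg
liquid 125.7→90.0 °C: -79.254 kJ/kg
Δh = -23.595 + -301 + -79.254 = -403.85 kJ/kg
Q = ṁ·Δh = 252.9 kg/min × -403.85 kJ/kg = -102130 kJ/min
|Q| = 1702.2 kW = 6128 MJ/h

Q_c = 6130 MJ/h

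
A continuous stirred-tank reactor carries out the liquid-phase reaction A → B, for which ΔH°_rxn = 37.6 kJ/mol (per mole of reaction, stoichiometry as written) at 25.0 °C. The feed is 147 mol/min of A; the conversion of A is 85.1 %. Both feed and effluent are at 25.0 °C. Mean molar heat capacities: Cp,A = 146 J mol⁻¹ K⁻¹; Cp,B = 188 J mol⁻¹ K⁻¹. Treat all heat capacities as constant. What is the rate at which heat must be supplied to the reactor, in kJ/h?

Extent of reaction ξ = 0.851 × 147 = 125.1 mol/min
Reaction term: ξ·ΔH°_rxn = 125.1 × 37.6 = 4703.6 kJ/min
Q = ΔH = 4703.6 kJ/min = 78.394 kW
Heat supplied = 282220 kJ/h

Q_in = 282000 kJ/h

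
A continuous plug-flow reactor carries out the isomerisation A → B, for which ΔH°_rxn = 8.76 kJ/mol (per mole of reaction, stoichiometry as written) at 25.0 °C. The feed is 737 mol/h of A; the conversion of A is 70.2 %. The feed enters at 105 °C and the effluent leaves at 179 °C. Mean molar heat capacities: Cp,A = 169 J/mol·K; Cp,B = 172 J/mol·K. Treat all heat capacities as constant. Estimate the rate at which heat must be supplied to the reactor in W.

Extent of reaction ξ = 0.702 × 737 = 517.37 mol/h
Reaction term: ξ·ΔH°_rxn = 517.37 × 8.76 = 4532.2 kJ/h
Sensible, feed 105→25 °C: -9964.2 kJ/h
Outlet flows (mol/h): A 219.63, B 517.37
Sensible, products 25→179 °C: 19420 kJ/h
Q = ΔH = 13988 kJ/h = 3.8856 kW
Heat supplied = 3885.6 W

Q_in = 3890 W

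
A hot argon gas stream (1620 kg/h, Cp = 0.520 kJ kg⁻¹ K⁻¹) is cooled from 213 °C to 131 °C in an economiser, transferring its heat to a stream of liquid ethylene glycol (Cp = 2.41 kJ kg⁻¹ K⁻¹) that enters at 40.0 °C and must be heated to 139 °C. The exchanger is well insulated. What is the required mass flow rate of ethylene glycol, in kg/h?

ṁ_c = 290 kg/h

Heat released by hot stream: Q = 1620 × 0.520 × (213 − 131) = 69077 kJ/h
Energy balance on cold side (adiabatic exchanger): Q = ṁ_c·Cp_c·(T_c,out − T_c,in)
ṁ_c = 69077 / [2.41 × (139 − 40.0)] = 289.52 kg/h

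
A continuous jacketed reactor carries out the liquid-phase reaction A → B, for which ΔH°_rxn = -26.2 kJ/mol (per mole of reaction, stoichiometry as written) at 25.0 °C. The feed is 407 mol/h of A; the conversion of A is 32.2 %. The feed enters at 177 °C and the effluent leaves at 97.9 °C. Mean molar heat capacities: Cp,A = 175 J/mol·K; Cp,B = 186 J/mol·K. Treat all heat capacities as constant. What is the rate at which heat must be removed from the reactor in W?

Extent of reaction ξ = 0.322 × 407 = 131.05 mol/h
Reaction term: ξ·ΔH°_rxn = 131.05 × -26.2 = -3433.6 kJ/h
Sensible, feed 177→25 °C: -10826 kJ/h
Outlet flows (mol/h): A 275.95, B 131.05
Sensible, products 25→97.9 °C: 5297.4 kJ/h
Q = ΔH = -8962.4 kJ/h = -2.4896 kW
Heat removed = 2489.6 W

Q_out = 2490 W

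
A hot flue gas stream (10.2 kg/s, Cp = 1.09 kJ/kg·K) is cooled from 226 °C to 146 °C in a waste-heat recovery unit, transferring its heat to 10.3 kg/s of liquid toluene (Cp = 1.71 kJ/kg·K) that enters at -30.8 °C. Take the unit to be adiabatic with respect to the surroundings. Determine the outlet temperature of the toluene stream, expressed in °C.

Heat released by hot stream: Q = 10.2 × 1.09 × (226 − 146) = 889.44 kJ/s
Energy balance on cold side (adiabatic exchanger): Q = ṁ_c·Cp_c·(T_c,out − T_c,in)
T_c,out = -30.8 + 889.44/(10.3 × 1.71) = 19.699 °C

T_c,out = 19.7 °C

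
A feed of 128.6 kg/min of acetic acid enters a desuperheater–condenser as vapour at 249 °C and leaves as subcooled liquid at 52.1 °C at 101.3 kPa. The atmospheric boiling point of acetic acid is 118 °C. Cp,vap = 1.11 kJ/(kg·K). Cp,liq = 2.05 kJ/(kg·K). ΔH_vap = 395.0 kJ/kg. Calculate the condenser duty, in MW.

vapour 249→118 °C: -145.41 kJ/kg
condensation at 118 °C: -395 kJ/kg
liquid 118→52.1 °C: -135.09 kJ/kg
Δh = -145.41 + -395 + -135.09 = -675.5 kJ/kg
Q = ṁ·Δh = 128.6 kg/min × -675.5 kJ/kg = -86870 kJ/min
|Q| = 1447.8 kW = 1.4478 MW

Q_c = 1.45 MW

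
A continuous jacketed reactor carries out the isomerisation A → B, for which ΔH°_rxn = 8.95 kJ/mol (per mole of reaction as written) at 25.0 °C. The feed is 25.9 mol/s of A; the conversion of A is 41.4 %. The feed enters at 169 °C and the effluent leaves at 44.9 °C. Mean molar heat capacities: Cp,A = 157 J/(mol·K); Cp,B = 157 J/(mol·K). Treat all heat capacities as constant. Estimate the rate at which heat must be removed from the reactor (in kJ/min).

Extent of reaction ξ = 0.414 × 25.9 = 10.723 mol/s
Reaction term: ξ·ΔH°_rxn = 10.723 × 8.95 = 95.967 kJ/s
Sensible, feed 169→25 °C: -585.55 kJ/s
Outlet flows (mol/s): A 15.177, B 10.723
Sensible, products 25→44.9 °C: 80.919 kJ/s
Q = ΔH = -408.66 kJ/s = -408.66 kW
Heat removed = 24520 kJ/min

Q_out = 24500 kJ/min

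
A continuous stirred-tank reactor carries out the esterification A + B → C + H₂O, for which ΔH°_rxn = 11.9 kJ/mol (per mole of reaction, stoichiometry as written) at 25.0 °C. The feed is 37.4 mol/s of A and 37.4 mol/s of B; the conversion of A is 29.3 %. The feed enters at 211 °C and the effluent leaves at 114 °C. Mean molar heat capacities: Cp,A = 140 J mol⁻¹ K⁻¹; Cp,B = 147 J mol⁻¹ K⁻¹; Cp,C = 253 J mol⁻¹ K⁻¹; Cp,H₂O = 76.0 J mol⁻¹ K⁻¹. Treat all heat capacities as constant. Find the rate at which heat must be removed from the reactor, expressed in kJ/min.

Q_out = 52200 kJ/min

Extent of reaction ξ = 0.293 × 37.4 = 10.958 mol/s
Reaction term: ξ·ΔH°_rxn = 10.958 × 11.9 = 130.4 kJ/s
Sensible, feed 211→25 °C: -1996.5 kJ/s
Outlet flows (mol/s): A 26.442, B 26.442, C 10.958, H₂O 10.958
Sensible, products 25→114 °C: 996.27 kJ/s
Q = ΔH = -869.81 kJ/s = -869.81 kW
Heat removed = 52189 kJ/min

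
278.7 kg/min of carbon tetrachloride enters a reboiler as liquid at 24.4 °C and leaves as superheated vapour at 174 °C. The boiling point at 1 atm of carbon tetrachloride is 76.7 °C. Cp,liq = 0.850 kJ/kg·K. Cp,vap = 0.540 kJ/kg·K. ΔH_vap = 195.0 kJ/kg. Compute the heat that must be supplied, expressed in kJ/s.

liquid 24.4→76.7 °C: 44.455 kJ/kg
vaporisation at 76.7 °C: 195 kJ/kg
vapour 76.7→174 °C: 52.542 kJ/kg
Δh = 44.455 + 195 + 52.542 = 292 kJ/kg
Q = ṁ·Δh = 278.7 kg/min × 292 kJ/kg = 81380 kJ/min
|Q| = 1356.3 kW

Q = 1360 kJ/s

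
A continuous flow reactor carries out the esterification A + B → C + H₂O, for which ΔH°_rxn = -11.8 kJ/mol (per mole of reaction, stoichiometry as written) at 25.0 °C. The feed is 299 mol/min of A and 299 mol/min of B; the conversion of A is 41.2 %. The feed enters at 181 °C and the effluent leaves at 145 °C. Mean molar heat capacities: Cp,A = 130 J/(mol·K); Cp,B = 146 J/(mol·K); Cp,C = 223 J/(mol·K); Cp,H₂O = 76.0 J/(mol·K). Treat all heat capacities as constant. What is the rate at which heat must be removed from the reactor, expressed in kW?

Q_out = 68.1 kW

Extent of reaction ξ = 0.412 × 299 = 123.19 mol/min
Reaction term: ξ·ΔH°_rxn = 123.19 × -11.8 = -1453.6 kJ/min
Sensible, feed 181→25 °C: -12874 kJ/min
Outlet flows (mol/min): A 175.81, B 175.81, C 123.19, H₂O 123.19
Sensible, products 25→145 °C: 10243 kJ/min
Q = ΔH = -4084.5 kJ/min = -68.075 kW
Heat removed = 68.075 kW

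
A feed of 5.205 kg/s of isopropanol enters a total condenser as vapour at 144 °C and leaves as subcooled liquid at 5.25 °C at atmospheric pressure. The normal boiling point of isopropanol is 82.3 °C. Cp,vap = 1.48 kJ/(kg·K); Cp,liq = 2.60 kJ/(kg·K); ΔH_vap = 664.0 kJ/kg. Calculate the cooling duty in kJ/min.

vapour 144→82.3 °C: -91.316 kJ/kg
condensation at 82.3 °C: -664 kJ/kg
liquid 82.3→5.25 °C: -200.33 kJ/kg
Δh = -91.316 + -664 + -200.33 = -955.65 kJ/kg
Q = ṁ·Δh = 5.205 kg/s × -955.65 kJ/kg = -4974.1 kJ/s
|Q| = 4974.1 kW = 298450 kJ/min

Q_c = 298000 kJ/min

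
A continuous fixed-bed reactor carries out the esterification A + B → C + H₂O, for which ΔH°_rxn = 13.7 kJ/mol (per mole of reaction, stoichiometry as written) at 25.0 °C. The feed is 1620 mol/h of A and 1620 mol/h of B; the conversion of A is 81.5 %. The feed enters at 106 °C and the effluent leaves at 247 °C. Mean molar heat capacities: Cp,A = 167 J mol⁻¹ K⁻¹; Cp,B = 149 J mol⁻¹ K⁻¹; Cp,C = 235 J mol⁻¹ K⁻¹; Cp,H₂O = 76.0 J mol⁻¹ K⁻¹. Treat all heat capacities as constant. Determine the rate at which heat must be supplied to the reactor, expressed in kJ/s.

Q_in = 24.7 kJ/s

Extent of reaction ξ = 0.815 × 1620 = 1320.3 mol/h
Reaction term: ξ·ΔH°_rxn = 1320.3 × 13.7 = 18088 kJ/h
Sensible, feed 106→25 °C: -41466 kJ/h
Outlet flows (mol/h): A 299.7, B 299.7, C 1320.3, H₂O 1320.3
Sensible, products 25→247 °C: 112180 kJ/h
Q = ΔH = 88803 kJ/h = 24.668 kW
Heat supplied = 24.668 kJ/s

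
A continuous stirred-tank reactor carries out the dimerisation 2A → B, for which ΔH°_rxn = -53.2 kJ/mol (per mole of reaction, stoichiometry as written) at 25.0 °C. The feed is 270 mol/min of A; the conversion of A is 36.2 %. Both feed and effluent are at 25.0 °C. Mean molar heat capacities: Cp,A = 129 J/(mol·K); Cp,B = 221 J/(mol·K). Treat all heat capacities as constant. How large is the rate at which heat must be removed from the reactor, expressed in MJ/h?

Extent of reaction ξ = 0.362 × 270 / 2 = 48.87 mol/min
Reaction term: ξ·ΔH°_rxn = 48.87 × -53.2 = -2599.9 kJ/min
Q = ΔH = -2599.9 kJ/min = -43.331 kW
Heat removed = 155.99 MJ/h

Q_out = 156 MJ/h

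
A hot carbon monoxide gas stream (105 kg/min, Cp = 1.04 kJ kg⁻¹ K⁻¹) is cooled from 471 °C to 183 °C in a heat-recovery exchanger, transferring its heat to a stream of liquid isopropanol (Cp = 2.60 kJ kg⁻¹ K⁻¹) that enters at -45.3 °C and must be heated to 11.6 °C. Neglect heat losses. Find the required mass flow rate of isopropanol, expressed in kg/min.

Heat released by hot stream: Q = 105 × 1.04 × (471 − 183) = 31450 kJ/min
Energy balance on cold side (adiabatic exchanger): Q = ṁ_c·Cp_c·(T_c,out − T_c,in)
ṁ_c = 31450 / [2.60 × (11.6 − -45.3)] = 212.58 kg/min

ṁ_c = 213 kg/min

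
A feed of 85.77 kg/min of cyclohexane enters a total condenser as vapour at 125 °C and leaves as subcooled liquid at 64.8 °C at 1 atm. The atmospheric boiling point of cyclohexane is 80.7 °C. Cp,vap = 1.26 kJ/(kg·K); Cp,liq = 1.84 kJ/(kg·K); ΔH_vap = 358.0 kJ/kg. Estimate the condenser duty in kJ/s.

Q_c = 633 kJ/s

vapour 125→80.7 °C: -55.818 kJ/kg
condensation at 80.7 °C: -358 kJ/kg
liquid 80.7→64.8 °C: -29.256 kJ/kg
Δh = -55.818 + -358 + -29.256 = -443.07 kJ/kg
Q = ṁ·Δh = 85.77 kg/min × -443.07 kJ/kg = -38002 kJ/min
|Q| = 633.37 kW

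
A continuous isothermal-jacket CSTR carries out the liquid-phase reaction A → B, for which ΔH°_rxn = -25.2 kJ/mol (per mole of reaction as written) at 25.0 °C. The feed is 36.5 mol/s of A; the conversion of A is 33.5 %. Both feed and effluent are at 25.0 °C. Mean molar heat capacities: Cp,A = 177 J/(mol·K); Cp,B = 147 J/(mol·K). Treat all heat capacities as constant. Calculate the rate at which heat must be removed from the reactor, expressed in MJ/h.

Extent of reaction ξ = 0.335 × 36.5 = 12.228 mol/s
Reaction term: ξ·ΔH°_rxn = 12.228 × -25.2 = -308.13 kJ/s
Q = ΔH = -308.13 kJ/s = -308.13 kW
Heat removed = 1109.3 MJ/h

Q_out = 1110 MJ/h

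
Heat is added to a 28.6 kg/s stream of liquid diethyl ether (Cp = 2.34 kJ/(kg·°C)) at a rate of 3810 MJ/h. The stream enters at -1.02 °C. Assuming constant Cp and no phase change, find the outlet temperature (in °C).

Q = 3810 MJ/h = 1058.3 kJ/s
ΔT = Q/(ṁ·Cp) = 1058.3/(28.6×2.34) = 15.814 K
T_out = -1.02 + 15.814 = 14.794 °C

T_out = 14.8 °C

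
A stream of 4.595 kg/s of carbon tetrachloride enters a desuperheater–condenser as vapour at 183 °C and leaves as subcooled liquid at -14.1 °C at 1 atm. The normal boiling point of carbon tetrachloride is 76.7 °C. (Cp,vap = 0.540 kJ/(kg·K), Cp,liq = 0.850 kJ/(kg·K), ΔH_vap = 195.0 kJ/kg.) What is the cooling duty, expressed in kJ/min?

vapour 183→76.7 °C: -57.402 kJ/kg
condensation at 76.7 °C: -195 kJ/kg
liquid 76.7→-14.1 °C: -77.18 kJ/kg
Δh = -57.402 + -195 + -77.18 = -329.58 kJ/kg
Q = ṁ·Δh = 4.595 kg/s × -329.58 kJ/kg = -1514.4 kJ/s
|Q| = 1514.4 kW = 90866 kJ/min

Q_c = 90900 kJ/min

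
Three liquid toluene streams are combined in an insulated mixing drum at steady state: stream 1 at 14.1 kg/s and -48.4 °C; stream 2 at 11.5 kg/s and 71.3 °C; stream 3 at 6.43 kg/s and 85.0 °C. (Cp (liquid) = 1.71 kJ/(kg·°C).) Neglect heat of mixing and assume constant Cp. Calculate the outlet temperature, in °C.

Energy balance with Q = 0: Σ ṁᵢCp,ᵢ(T_out − Tᵢ) = 0
T_out = Σ ṁᵢCp,ᵢTᵢ / Σ ṁᵢCp,ᵢ
      = 1169.7 / 54.771 = 21.357 °C

T_out = 21.4 °C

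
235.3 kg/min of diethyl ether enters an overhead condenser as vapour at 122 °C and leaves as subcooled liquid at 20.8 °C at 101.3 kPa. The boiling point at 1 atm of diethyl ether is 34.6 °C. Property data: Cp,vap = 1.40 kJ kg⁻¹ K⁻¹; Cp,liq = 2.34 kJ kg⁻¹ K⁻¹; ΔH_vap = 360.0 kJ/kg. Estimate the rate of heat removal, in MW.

vapour 122→34.6 °C: -122.36 kJ/kg
condensation at 34.6 °C: -360 kJ/kg
liquid 34.6→20.8 °C: -32.292 kJ/kg
Δh = -122.36 + -360 + -32.292 = -514.65 kJ/kg
Q = ṁ·Δh = 235.3 kg/min × -514.65 kJ/kg = -121100 kJ/min
|Q| = 2018.3 kW = 2.0183 MW

Q_c = 2.02 MW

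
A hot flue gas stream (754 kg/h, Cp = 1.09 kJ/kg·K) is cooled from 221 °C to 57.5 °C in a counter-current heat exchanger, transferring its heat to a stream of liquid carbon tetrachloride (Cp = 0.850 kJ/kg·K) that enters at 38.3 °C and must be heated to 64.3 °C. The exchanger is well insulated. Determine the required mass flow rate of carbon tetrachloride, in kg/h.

Heat released by hot stream: Q = 754 × 1.09 × (221 − 57.5) = 134370 kJ/h
Energy balance on cold side (adiabatic exchanger): Q = ṁ_c·Cp_c·(T_c,out − T_c,in)
ṁ_c = 134370 / [0.850 × (64.3 − 38.3)] = 6080.3 kg/h

ṁ_c = 6080 kg/h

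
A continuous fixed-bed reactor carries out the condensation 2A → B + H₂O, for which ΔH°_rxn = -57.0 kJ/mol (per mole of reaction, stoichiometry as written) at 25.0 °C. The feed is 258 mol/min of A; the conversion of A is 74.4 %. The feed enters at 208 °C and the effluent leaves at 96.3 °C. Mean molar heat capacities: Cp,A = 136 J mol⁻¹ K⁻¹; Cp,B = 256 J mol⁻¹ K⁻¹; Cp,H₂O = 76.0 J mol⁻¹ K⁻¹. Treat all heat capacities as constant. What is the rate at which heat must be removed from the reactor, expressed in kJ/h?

Q_out = 539000 kJ/h

Extent of reaction ξ = 0.744 × 258 / 2 = 95.976 mol/min
Reaction term: ξ·ΔH°_rxn = 95.976 × -57.0 = -5470.6 kJ/min
Sensible, feed 208→25 °C: -6421.1 kJ/min
Outlet flows (mol/min): A 66.048, B 95.976, H₂O 95.976
Sensible, products 25→96.3 °C: 2912.4 kJ/min
Q = ΔH = -8979.4 kJ/min = -149.66 kW
Heat removed = 538760 kJ/h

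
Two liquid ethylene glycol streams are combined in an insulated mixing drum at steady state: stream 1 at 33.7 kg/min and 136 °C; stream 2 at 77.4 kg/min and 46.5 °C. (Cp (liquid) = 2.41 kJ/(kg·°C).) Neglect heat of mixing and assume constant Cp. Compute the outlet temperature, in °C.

T_out = 73.6 °C

No heat crosses the boundary, so H_out = H_in.
T_out = Σ ṁᵢCp,ᵢTᵢ / Σ ṁᵢCp,ᵢ
      = 19719 / 267.75 = 73.648 °C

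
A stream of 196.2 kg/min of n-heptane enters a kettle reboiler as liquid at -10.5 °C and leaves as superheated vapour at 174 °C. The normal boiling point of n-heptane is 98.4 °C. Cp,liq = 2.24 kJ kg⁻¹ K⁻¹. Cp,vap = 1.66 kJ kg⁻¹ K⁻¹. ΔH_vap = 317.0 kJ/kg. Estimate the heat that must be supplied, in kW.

liquid -10.5→98.4 °C: 243.94 kJ/kg
vaporisation at 98.4 °C: 317 kJ/kg
vapour 98.4→174 °C: 125.5 kJ/kg
Δh = 243.94 + 317 + 125.5 = 686.43 kJ/kg
Q = ṁ·Δh = 196.2 kg/min × 686.43 kJ/kg = 134680 kJ/min
|Q| = 2244.6 kW

Q = 2240 kW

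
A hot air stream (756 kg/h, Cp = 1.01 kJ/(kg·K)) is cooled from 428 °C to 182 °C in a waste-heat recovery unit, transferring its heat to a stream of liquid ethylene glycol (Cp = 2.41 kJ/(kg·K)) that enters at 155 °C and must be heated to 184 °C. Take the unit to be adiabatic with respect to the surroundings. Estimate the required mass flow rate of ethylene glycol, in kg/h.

ṁ_c = 2690 kg/h

Heat released by hot stream: Q = 756 × 1.01 × (428 − 182) = 187840 kJ/h
Energy balance on cold side (adiabatic exchanger): Q = ṁ_c·Cp_c·(T_c,out − T_c,in)
ṁ_c = 187840 / [2.41 × (184 − 155)] = 2687.6 kg/h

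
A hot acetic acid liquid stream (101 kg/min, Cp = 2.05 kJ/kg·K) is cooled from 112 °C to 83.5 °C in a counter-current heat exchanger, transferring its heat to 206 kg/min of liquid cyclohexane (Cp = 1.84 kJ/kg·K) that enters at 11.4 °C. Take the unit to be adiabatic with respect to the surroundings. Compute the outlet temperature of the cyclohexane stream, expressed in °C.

Heat released by hot stream: Q = 101 × 2.05 × (112 − 83.5) = 5900.9 kJ/min
Energy balance on cold side (adiabatic exchanger): Q = ṁ_c·Cp_c·(T_c,out − T_c,in)
T_c,out = 11.4 + 5900.9/(206 × 1.84) = 26.968 °C

T_c,out = 27.0 °C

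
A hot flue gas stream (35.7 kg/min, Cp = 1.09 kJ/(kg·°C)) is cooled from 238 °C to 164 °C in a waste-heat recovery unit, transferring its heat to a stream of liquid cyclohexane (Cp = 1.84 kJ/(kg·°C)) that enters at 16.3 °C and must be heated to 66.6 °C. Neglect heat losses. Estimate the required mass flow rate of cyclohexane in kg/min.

ṁ_c = 31.1 kg/min

Heat released by hot stream: Q = 35.7 × 1.09 × (238 − 164) = 2879.6 kJ/min
Energy balance on cold side (adiabatic exchanger): Q = ṁ_c·Cp_c·(T_c,out − T_c,in)
ṁ_c = 2879.6 / [1.84 × (66.6 − 16.3)] = 31.113 kg/min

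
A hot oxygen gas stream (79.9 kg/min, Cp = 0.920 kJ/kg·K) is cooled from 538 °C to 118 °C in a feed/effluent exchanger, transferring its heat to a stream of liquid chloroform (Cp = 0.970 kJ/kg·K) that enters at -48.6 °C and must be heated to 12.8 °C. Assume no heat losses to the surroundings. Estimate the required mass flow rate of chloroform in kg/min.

ṁ_c = 518 kg/min

Heat released by hot stream: Q = 79.9 × 0.920 × (538 − 118) = 30873 kJ/min
Energy balance on cold side (adiabatic exchanger): Q = ṁ_c·Cp_c·(T_c,out − T_c,in)
ṁ_c = 30873 / [0.970 × (12.8 − -48.6)] = 518.37 kg/min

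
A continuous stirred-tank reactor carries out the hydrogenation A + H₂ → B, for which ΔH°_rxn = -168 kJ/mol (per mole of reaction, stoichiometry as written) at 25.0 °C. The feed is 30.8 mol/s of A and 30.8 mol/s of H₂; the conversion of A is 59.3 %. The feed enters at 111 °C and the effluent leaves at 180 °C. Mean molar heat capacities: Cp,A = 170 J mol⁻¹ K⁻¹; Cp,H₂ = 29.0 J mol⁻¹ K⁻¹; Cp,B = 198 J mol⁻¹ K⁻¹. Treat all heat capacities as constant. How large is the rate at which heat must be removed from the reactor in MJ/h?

Q_out = 9530 MJ/h

Extent of reaction ξ = 0.593 × 30.8 = 18.264 mol/s
Reaction term: ξ·ΔH°_rxn = 18.264 × -168 = -3068.4 kJ/s
Sensible, feed 111→25 °C: -527.11 kJ/s
Outlet flows (mol/s): A 12.536, H₂ 12.536, B 18.264
Sensible, products 25→180 °C: 947.2 kJ/s
Q = ΔH = -2648.3 kJ/s = -2648.3 kW
Heat removed = 9534 MJ/h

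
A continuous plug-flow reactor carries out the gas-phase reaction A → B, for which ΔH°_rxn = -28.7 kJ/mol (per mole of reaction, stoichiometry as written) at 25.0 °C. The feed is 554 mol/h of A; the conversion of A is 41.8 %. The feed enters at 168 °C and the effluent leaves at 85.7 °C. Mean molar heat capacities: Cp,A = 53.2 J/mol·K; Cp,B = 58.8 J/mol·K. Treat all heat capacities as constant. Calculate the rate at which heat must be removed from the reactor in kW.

Extent of reaction ξ = 0.418 × 554 = 231.57 mol/h
Reaction term: ξ·ΔH°_rxn = 231.57 × -28.7 = -6646.1 kJ/h
Sensible, feed 168→25 °C: -4214.6 kJ/h
Outlet flows (mol/h): A 322.43, B 231.57
Sensible, products 25→85.7 °C: 1867.7 kJ/h
Q = ΔH = -8993 kJ/h = -2.4981 kW
Heat removed = 2.4981 kW

Q_out = 2.50 kW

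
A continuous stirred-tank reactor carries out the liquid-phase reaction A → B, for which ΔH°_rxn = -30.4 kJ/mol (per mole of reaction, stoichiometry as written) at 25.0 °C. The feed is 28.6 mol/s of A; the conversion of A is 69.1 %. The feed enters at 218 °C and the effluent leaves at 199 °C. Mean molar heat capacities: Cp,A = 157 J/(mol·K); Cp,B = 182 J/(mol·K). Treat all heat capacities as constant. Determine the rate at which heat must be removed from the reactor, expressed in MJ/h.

Extent of reaction ξ = 0.691 × 28.6 = 19.763 mol/s
Reaction term: ξ·ΔH°_rxn = 19.763 × -30.4 = -600.78 kJ/s
Sensible, feed 218→25 °C: -866.61 kJ/s
Outlet flows (mol/s): A 8.8374, B 19.763
Sensible, products 25→199 °C: 867.26 kJ/s
Q = ΔH = -600.13 kJ/s = -600.13 kW
Heat removed = 2160.5 MJ/h

Q_out = 2160 MJ/h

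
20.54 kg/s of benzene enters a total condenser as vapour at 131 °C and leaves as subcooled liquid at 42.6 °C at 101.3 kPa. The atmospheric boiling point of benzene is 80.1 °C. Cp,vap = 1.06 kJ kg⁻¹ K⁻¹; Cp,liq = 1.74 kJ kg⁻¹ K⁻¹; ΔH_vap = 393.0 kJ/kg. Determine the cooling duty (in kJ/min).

Q_c = 631000 kJ/min

vapour 131→80.1 °C: -53.954 kJ/kg
condensation at 80.1 °C: -393 kJ/kg
liquid 80.1→42.6 °C: -65.25 kJ/kg
Δh = -53.954 + -393 + -65.25 = -512.2 kJ/kg
Q = ṁ·Δh = 20.54 kg/s × -512.2 kJ/kg = -10521 kJ/s
|Q| = 10521 kW = 631240 kJ/min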